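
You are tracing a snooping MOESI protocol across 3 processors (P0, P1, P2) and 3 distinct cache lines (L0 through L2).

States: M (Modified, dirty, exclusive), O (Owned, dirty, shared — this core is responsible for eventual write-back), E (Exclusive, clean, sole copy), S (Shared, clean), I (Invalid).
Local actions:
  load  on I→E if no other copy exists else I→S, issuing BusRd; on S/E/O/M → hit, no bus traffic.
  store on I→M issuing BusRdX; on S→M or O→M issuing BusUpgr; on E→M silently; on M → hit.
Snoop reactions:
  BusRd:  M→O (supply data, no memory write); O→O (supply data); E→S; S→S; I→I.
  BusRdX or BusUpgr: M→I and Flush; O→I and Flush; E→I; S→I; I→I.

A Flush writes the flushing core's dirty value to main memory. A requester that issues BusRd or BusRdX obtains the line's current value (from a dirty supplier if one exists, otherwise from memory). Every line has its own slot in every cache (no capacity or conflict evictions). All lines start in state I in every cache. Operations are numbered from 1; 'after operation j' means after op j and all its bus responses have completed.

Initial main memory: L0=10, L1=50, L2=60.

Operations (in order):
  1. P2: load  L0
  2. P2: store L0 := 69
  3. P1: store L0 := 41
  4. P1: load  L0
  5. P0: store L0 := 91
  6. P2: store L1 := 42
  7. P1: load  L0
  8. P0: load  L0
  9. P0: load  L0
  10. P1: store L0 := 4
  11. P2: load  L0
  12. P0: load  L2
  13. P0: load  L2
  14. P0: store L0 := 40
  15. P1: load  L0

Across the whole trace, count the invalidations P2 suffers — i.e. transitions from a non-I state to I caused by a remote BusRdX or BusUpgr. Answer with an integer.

1. P2: load  L0  bus=[BusRd]  L0: P0=I P1=I P2=E  mem[L0]=10
2. P2: store L0 := 69  bus=[-]  L0: P0=I P1=I P2=M  mem[L0]=10
3. P1: store L0 := 41  bus=[BusRdX,Flush]  L0: P0=I P1=M P2=I  mem[L0]=69
4. P1: load  L0  bus=[-]  L0: P0=I P1=M P2=I  mem[L0]=69
5. P0: store L0 := 91  bus=[BusRdX,Flush]  L0: P0=M P1=I P2=I  mem[L0]=41
6. P2: store L1 := 42  bus=[BusRdX]  L1: P0=I P1=I P2=M  mem[L1]=50
7. P1: load  L0  bus=[BusRd]  L0: P0=O P1=S P2=I  mem[L0]=41
8. P0: load  L0  bus=[-]  L0: P0=O P1=S P2=I  mem[L0]=41
9. P0: load  L0  bus=[-]  L0: P0=O P1=S P2=I  mem[L0]=41
10. P1: store L0 := 4  bus=[BusUpgr,Flush]  L0: P0=I P1=M P2=I  mem[L0]=91
11. P2: load  L0  bus=[BusRd]  L0: P0=I P1=O P2=S  mem[L0]=91
12. P0: load  L2  bus=[BusRd]  L2: P0=E P1=I P2=I  mem[L2]=60
13. P0: load  L2  bus=[-]  L2: P0=E P1=I P2=I  mem[L2]=60
14. P0: store L0 := 40  bus=[BusRdX,Flush]  L0: P0=M P1=I P2=I  mem[L0]=4
15. P1: load  L0  bus=[BusRd]  L0: P0=O P1=S P2=I  mem[L0]=4

invalidations = 2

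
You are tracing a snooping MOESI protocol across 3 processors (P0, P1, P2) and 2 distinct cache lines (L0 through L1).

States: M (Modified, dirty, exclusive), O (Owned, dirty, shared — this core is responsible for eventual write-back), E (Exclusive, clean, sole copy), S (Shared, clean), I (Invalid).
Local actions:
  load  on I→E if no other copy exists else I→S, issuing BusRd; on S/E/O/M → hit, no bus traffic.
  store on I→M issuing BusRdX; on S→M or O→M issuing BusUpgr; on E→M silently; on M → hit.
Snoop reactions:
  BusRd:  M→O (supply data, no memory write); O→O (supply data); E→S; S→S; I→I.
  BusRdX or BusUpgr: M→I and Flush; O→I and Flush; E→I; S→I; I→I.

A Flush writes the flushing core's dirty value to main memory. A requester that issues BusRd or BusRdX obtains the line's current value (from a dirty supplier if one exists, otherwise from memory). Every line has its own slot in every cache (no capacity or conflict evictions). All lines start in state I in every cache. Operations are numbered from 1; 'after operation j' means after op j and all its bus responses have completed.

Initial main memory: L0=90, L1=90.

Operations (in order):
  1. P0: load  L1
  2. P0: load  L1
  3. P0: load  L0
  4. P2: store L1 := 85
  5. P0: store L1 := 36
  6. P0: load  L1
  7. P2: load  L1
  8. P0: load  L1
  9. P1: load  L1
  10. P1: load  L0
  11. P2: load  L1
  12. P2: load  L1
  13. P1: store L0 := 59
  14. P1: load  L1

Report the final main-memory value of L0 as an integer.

  op1 P0: load  L1 → E/I/I on L1; bus BusRd; mem=90
  op2 P0: load  L1 → E/I/I on L1; bus (none); mem=90
  op3 P0: load  L0 → E/I/I on L0; bus BusRd; mem=90
  op4 P2: store L1 := 85 → I/I/M on L1; bus BusRdX; mem=90
  op5 P0: store L1 := 36 → M/I/I on L1; bus BusRdX Flush; mem=85
  op6 P0: load  L1 → M/I/I on L1; bus (none); mem=85
  op7 P2: load  L1 → O/I/S on L1; bus BusRd; mem=85
  op8 P0: load  L1 → O/I/S on L1; bus (none); mem=85
  op9 P1: load  L1 → O/S/S on L1; bus BusRd; mem=85
  op10 P1: load  L0 → S/S/I on L0; bus BusRd; mem=90
  op11 P2: load  L1 → O/S/S on L1; bus (none); mem=85
  op12 P2: load  L1 → O/S/S on L1; bus (none); mem=85
  op13 P1: store L0 := 59 → I/M/I on L0; bus BusUpgr; mem=90
  op14 P1: load  L1 → O/S/S on L1; bus (none); mem=85

memory[L0] = 90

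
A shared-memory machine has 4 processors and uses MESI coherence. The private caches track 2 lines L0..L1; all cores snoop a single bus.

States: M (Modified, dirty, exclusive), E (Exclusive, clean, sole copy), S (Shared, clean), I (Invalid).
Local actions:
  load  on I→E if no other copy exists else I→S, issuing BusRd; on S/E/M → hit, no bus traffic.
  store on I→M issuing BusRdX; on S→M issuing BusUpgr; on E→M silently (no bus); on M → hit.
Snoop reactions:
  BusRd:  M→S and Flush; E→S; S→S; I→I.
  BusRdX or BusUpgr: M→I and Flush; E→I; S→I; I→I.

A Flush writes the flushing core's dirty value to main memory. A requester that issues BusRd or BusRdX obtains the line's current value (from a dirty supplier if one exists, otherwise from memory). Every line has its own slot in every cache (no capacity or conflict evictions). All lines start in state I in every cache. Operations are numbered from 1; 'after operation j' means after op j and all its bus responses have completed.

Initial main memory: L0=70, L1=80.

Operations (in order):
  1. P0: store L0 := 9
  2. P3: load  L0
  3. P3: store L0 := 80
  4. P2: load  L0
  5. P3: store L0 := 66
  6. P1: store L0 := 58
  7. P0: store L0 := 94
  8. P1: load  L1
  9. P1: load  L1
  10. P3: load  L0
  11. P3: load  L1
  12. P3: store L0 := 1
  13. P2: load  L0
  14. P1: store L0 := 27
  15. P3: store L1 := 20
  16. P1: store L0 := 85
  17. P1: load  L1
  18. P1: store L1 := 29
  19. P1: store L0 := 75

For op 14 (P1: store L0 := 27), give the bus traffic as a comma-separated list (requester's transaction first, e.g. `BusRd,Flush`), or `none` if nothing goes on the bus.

bus = BusRdX

step 1: P0: store L0 := 9  ⟶  MIII  (L0)  txn=BusRdX  M[L0]=70
step 2: P3: load  L0  ⟶  SIIS  (L0)  txn=BusRd+Flush  M[L0]=9
step 3: P3: store L0 := 80  ⟶  IIIM  (L0)  txn=BusUpgr  M[L0]=9
step 4: P2: load  L0  ⟶  IISS  (L0)  txn=BusRd+Flush  M[L0]=80
step 5: P3: store L0 := 66  ⟶  IIIM  (L0)  txn=BusUpgr  M[L0]=80
step 6: P1: store L0 := 58  ⟶  IMII  (L0)  txn=BusRdX+Flush  M[L0]=66
step 7: P0: store L0 := 94  ⟶  MIII  (L0)  txn=BusRdX+Flush  M[L0]=58
step 8: P1: load  L1  ⟶  IEII  (L1)  txn=BusRd  M[L1]=80
step 9: P1: load  L1  ⟶  IEII  (L1)  txn=∅  M[L1]=80
step 10: P3: load  L0  ⟶  SIIS  (L0)  txn=BusRd+Flush  M[L0]=94
step 11: P3: load  L1  ⟶  ISIS  (L1)  txn=BusRd  M[L1]=80
step 12: P3: store L0 := 1  ⟶  IIIM  (L0)  txn=BusUpgr  M[L0]=94
step 13: P2: load  L0  ⟶  IISS  (L0)  txn=BusRd+Flush  M[L0]=1
step 14: P1: store L0 := 27  ⟶  IMII  (L0)  txn=BusRdX  M[L0]=1
step 15: P3: store L1 := 20  ⟶  IIIM  (L1)  txn=BusUpgr  M[L1]=80
step 16: P1: store L0 := 85  ⟶  IMII  (L0)  txn=∅  M[L0]=1
step 17: P1: load  L1  ⟶  ISIS  (L1)  txn=BusRd+Flush  M[L1]=20
step 18: P1: store L1 := 29  ⟶  IMII  (L1)  txn=BusUpgr  M[L1]=20
step 19: P1: store L0 := 75  ⟶  IMII  (L0)  txn=∅  M[L0]=1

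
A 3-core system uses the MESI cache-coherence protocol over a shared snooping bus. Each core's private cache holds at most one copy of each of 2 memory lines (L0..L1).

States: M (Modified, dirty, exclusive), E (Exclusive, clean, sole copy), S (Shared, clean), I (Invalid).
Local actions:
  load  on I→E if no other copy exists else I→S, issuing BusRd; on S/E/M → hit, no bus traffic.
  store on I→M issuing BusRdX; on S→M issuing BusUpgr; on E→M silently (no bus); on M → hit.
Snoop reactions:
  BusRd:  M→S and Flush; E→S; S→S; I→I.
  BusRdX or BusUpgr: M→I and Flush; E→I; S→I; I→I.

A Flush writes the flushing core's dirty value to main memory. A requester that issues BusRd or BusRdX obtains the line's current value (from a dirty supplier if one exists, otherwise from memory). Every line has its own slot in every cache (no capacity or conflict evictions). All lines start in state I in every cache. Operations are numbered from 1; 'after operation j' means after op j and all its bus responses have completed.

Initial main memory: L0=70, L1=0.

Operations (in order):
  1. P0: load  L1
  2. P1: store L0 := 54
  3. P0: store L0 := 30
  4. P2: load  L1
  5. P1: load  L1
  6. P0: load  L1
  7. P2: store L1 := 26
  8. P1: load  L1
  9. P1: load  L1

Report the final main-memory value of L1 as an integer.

memory[L1] = 26

step 1: P0: load  L1  ⟶  EII  (L1)  txn=BusRd  M[L1]=0
step 2: P1: store L0 := 54  ⟶  IMI  (L0)  txn=BusRdX  M[L0]=70
step 3: P0: store L0 := 30  ⟶  MII  (L0)  txn=BusRdX+Flush  M[L0]=54
step 4: P2: load  L1  ⟶  SIS  (L1)  txn=BusRd  M[L1]=0
step 5: P1: load  L1  ⟶  SSS  (L1)  txn=BusRd  M[L1]=0
step 6: P0: load  L1  ⟶  SSS  (L1)  txn=∅  M[L1]=0
step 7: P2: store L1 := 26  ⟶  IIM  (L1)  txn=BusUpgr  M[L1]=0
step 8: P1: load  L1  ⟶  ISS  (L1)  txn=BusRd+Flush  M[L1]=26
step 9: P1: load  L1  ⟶  ISS  (L1)  txn=∅  M[L1]=26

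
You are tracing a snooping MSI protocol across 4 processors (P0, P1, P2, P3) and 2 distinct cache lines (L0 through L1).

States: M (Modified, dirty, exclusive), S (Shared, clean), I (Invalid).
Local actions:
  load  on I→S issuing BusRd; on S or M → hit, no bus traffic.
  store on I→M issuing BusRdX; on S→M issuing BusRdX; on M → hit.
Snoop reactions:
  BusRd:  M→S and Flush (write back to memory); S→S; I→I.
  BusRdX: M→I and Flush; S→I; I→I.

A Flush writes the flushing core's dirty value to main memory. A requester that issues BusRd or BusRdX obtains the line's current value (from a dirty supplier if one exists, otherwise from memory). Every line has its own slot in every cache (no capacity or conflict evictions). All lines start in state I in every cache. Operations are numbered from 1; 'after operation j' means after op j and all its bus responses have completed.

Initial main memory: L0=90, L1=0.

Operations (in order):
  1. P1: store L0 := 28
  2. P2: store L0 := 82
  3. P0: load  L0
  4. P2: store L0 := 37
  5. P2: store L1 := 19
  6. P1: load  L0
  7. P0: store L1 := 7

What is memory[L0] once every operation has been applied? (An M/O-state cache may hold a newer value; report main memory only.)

memory[L0] = 37

[1] P1: store L0 := 28 | P0:I, P1:M(28), P2:I, P3:I | bus: BusRdX
[2] P2: store L0 := 82 | P0:I, P1:I, P2:M(82), P3:I | bus: BusRdX,Flush
[3] P0: load  L0 | P0:S(82), P1:I, P2:S(82), P3:I | bus: BusRd,Flush
[4] P2: store L0 := 37 | P0:I, P1:I, P2:M(37), P3:I | bus: BusRdX
[5] P2: store L1 := 19 | P0:I, P1:I, P2:M(19), P3:I | bus: BusRdX
[6] P1: load  L0 | P0:I, P1:S(37), P2:S(37), P3:I | bus: BusRd,Flush
[7] P0: store L1 := 7 | P0:M(7), P1:I, P2:I, P3:I | bus: BusRdX,Flush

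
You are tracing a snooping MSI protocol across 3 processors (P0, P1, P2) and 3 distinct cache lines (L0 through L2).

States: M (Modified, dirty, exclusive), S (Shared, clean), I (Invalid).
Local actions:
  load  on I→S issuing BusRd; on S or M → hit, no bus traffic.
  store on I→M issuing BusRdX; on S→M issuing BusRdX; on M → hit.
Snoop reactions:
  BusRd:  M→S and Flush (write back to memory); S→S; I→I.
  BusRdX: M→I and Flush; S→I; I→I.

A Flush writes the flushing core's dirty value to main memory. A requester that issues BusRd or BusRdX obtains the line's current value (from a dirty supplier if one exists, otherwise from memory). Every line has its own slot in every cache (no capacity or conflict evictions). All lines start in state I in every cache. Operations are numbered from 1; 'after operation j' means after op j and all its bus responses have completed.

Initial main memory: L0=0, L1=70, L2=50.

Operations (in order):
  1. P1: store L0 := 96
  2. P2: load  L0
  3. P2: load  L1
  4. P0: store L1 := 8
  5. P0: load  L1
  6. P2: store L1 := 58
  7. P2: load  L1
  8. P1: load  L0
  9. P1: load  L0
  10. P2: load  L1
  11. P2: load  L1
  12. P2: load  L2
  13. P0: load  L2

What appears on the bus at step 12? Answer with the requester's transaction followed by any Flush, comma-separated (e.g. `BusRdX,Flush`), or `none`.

step 1: P1: store L0 := 96  ⟶  IMI  (L0)  txn=BusRdX  M[L0]=0
step 2: P2: load  L0  ⟶  ISS  (L0)  txn=BusRd+Flush  M[L0]=96
step 3: P2: load  L1  ⟶  IIS  (L1)  txn=BusRd  M[L1]=70
step 4: P0: store L1 := 8  ⟶  MII  (L1)  txn=BusRdX  M[L1]=70
step 5: P0: load  L1  ⟶  MII  (L1)  txn=∅  M[L1]=70
step 6: P2: store L1 := 58  ⟶  IIM  (L1)  txn=BusRdX+Flush  M[L1]=8
step 7: P2: load  L1  ⟶  IIM  (L1)  txn=∅  M[L1]=8
step 8: P1: load  L0  ⟶  ISS  (L0)  txn=∅  M[L0]=96
step 9: P1: load  L0  ⟶  ISS  (L0)  txn=∅  M[L0]=96
step 10: P2: load  L1  ⟶  IIM  (L1)  txn=∅  M[L1]=8
step 11: P2: load  L1  ⟶  IIM  (L1)  txn=∅  M[L1]=8
step 12: P2: load  L2  ⟶  IIS  (L2)  txn=BusRd  M[L2]=50
step 13: P0: load  L2  ⟶  SIS  (L2)  txn=BusRd  M[L2]=50

bus = BusRd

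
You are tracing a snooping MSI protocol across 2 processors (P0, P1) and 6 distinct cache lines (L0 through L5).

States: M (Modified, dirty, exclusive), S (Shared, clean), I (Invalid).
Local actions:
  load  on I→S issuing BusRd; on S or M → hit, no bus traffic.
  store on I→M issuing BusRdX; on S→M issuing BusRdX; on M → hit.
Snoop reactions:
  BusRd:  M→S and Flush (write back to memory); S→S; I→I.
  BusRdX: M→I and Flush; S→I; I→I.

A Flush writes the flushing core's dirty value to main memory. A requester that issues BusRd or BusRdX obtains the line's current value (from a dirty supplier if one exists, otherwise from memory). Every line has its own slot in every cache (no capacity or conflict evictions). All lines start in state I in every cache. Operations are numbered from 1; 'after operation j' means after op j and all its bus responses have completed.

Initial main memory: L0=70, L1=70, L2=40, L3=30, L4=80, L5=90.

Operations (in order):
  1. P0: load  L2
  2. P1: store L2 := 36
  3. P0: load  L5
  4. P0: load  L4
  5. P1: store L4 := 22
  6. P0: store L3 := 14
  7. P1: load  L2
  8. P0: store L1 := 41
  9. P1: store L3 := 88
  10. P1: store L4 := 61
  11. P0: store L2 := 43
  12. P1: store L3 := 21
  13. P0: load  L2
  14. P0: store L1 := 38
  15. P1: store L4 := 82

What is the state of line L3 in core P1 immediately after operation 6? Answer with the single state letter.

[1] P0: load  L2 | P0:S(40), P1:I | bus: BusRd
[2] P1: store L2 := 36 | P0:I, P1:M(36) | bus: BusRdX
[3] P0: load  L5 | P0:S(90), P1:I | bus: BusRd
[4] P0: load  L4 | P0:S(80), P1:I | bus: BusRd
[5] P1: store L4 := 22 | P0:I, P1:M(22) | bus: BusRdX
[6] P0: store L3 := 14 | P0:M(14), P1:I | bus: BusRdX
[7] P1: load  L2 | P0:I, P1:M(36) | bus: none
[8] P0: store L1 := 41 | P0:M(41), P1:I | bus: BusRdX
[9] P1: store L3 := 88 | P0:I, P1:M(88) | bus: BusRdX,Flush
[10] P1: store L4 := 61 | P0:I, P1:M(61) | bus: none
[11] P0: store L2 := 43 | P0:M(43), P1:I | bus: BusRdX,Flush
[12] P1: store L3 := 21 | P0:I, P1:M(21) | bus: none
[13] P0: load  L2 | P0:M(43), P1:I | bus: none
[14] P0: store L1 := 38 | P0:M(38), P1:I | bus: none
[15] P1: store L4 := 82 | P0:I, P1:M(82) | bus: none

state = I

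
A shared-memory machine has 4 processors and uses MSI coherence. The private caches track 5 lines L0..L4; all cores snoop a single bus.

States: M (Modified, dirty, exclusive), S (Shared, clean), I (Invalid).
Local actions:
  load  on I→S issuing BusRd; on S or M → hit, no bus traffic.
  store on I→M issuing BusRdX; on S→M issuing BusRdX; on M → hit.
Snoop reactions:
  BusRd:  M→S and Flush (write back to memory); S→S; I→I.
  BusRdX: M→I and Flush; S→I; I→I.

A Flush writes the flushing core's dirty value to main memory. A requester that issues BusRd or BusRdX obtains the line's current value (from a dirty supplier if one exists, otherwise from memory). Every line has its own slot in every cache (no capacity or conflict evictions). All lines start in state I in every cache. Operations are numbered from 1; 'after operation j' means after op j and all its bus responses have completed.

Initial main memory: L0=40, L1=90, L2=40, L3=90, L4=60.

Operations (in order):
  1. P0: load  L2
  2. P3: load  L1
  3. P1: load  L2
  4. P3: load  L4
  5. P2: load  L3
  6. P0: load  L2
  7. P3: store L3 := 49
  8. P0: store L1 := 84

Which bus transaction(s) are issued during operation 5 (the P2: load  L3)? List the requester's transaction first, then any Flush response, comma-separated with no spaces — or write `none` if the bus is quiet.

1. P0: load  L2  bus=[BusRd]  L2: P0=S P1=I P2=I P3=I  mem[L2]=40
2. P3: load  L1  bus=[BusRd]  L1: P0=I P1=I P2=I P3=S  mem[L1]=90
3. P1: load  L2  bus=[BusRd]  L2: P0=S P1=S P2=I P3=I  mem[L2]=40
4. P3: load  L4  bus=[BusRd]  L4: P0=I P1=I P2=I P3=S  mem[L4]=60
5. P2: load  L3  bus=[BusRd]  L3: P0=I P1=I P2=S P3=I  mem[L3]=90
6. P0: load  L2  bus=[-]  L2: P0=S P1=S P2=I P3=I  mem[L2]=40
7. P3: store L3 := 49  bus=[BusRdX]  L3: P0=I P1=I P2=I P3=M  mem[L3]=90
8. P0: store L1 := 84  bus=[BusRdX]  L1: P0=M P1=I P2=I P3=I  mem[L1]=90

bus = BusRd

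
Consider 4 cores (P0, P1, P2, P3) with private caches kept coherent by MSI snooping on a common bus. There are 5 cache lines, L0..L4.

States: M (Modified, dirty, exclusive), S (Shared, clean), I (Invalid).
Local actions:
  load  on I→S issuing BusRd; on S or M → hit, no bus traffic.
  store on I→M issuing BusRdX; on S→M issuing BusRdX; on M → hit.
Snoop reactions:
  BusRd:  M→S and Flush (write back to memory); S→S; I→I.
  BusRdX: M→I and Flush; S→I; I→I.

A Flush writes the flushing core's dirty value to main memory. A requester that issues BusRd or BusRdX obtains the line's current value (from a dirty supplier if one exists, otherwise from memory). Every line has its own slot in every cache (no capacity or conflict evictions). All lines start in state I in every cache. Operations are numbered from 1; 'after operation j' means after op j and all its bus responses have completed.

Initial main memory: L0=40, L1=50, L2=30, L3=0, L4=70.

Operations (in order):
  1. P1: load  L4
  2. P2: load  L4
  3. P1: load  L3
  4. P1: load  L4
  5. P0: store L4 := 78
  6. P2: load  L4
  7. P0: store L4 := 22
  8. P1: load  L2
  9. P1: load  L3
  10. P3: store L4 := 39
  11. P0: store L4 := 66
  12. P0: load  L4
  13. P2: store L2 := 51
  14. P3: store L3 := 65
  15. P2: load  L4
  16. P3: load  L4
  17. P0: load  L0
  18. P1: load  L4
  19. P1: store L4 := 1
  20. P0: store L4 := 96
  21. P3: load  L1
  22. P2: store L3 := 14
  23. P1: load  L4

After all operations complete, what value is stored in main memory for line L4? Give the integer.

  op1 P1: load  L4 → I/S/I/I on L4; bus BusRd; mem=70
  op2 P2: load  L4 → I/S/S/I on L4; bus BusRd; mem=70
  op3 P1: load  L3 → I/S/I/I on L3; bus BusRd; mem=0
  op4 P1: load  L4 → I/S/S/I on L4; bus (none); mem=70
  op5 P0: store L4 := 78 → M/I/I/I on L4; bus BusRdX; mem=70
  op6 P2: load  L4 → S/I/S/I on L4; bus BusRd Flush; mem=78
  op7 P0: store L4 := 22 → M/I/I/I on L4; bus BusRdX; mem=78
  op8 P1: load  L2 → I/S/I/I on L2; bus BusRd; mem=30
  op9 P1: load  L3 → I/S/I/I on L3; bus (none); mem=0
  op10 P3: store L4 := 39 → I/I/I/M on L4; bus BusRdX Flush; mem=22
  op11 P0: store L4 := 66 → M/I/I/I on L4; bus BusRdX Flush; mem=39
  op12 P0: load  L4 → M/I/I/I on L4; bus (none); mem=39
  op13 P2: store L2 := 51 → I/I/M/I on L2; bus BusRdX; mem=30
  op14 P3: store L3 := 65 → I/I/I/M on L3; bus BusRdX; mem=0
  op15 P2: load  L4 → S/I/S/I on L4; bus BusRd Flush; mem=66
  op16 P3: load  L4 → S/I/S/S on L4; bus BusRd; mem=66
  op17 P0: load  L0 → S/I/I/I on L0; bus BusRd; mem=40
  op18 P1: load  L4 → S/S/S/S on L4; bus BusRd; mem=66
  op19 P1: store L4 := 1 → I/M/I/I on L4; bus BusRdX; mem=66
  op20 P0: store L4 := 96 → M/I/I/I on L4; bus BusRdX Flush; mem=1
  op21 P3: load  L1 → I/I/I/S on L1; bus BusRd; mem=50
  op22 P2: store L3 := 14 → I/I/M/I on L3; bus BusRdX Flush; mem=65
  op23 P1: load  L4 → S/S/I/I on L4; bus BusRd Flush; mem=96

memory[L4] = 96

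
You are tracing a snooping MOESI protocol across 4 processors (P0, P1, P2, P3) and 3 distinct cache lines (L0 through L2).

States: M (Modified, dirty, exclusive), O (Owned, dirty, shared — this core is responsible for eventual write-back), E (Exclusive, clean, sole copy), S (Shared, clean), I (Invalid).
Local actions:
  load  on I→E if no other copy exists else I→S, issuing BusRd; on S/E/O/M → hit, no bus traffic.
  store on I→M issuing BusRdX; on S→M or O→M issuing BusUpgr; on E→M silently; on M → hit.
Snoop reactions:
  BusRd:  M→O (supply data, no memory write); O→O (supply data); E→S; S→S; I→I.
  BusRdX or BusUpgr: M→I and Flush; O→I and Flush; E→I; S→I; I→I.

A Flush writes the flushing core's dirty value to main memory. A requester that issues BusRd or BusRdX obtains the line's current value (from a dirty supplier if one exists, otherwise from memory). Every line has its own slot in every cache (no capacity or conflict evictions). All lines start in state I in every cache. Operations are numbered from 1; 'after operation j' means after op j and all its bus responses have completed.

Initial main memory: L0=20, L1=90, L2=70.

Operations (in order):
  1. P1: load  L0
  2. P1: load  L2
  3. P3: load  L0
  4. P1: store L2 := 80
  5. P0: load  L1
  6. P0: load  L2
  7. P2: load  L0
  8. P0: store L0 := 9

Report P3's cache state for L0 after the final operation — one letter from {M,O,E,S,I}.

  op1 P1: load  L0 → I/E/I/I on L0; bus BusRd; mem=20
  op2 P1: load  L2 → I/E/I/I on L2; bus BusRd; mem=70
  op3 P3: load  L0 → I/S/I/S on L0; bus BusRd; mem=20
  op4 P1: store L2 := 80 → I/M/I/I on L2; bus (none); mem=70
  op5 P0: load  L1 → E/I/I/I on L1; bus BusRd; mem=90
  op6 P0: load  L2 → S/O/I/I on L2; bus BusRd; mem=70
  op7 P2: load  L0 → I/S/S/S on L0; bus BusRd; mem=20
  op8 P0: store L0 := 9 → M/I/I/I on L0; bus BusRdX; mem=20

state = I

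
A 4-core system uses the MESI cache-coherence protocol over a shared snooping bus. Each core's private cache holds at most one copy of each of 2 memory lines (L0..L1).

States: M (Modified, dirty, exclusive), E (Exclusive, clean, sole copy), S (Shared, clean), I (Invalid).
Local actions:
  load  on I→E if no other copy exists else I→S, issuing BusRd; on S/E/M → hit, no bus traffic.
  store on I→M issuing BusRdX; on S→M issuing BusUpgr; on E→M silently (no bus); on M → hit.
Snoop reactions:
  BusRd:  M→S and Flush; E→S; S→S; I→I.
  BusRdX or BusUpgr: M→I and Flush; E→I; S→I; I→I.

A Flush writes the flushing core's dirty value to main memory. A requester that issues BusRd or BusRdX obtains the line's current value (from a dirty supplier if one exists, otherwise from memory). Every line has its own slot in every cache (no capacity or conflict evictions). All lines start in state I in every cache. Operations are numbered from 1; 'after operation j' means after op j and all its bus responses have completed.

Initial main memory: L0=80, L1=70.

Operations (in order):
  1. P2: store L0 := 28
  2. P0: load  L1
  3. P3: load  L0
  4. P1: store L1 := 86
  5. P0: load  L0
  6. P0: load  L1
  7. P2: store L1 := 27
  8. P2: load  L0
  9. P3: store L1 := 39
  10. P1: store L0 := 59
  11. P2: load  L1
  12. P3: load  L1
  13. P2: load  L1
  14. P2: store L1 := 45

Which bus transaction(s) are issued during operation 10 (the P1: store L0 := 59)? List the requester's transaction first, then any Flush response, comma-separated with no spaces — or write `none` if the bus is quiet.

bus = BusRdX

1. P2: store L0 := 28  bus=[BusRdX]  L0: P0=I P1=I P2=M P3=I  mem[L0]=80
2. P0: load  L1  bus=[BusRd]  L1: P0=E P1=I P2=I P3=I  mem[L1]=70
3. P3: load  L0  bus=[BusRd,Flush]  L0: P0=I P1=I P2=S P3=S  mem[L0]=28
4. P1: store L1 := 86  bus=[BusRdX]  L1: P0=I P1=M P2=I P3=I  mem[L1]=70
5. P0: load  L0  bus=[BusRd]  L0: P0=S P1=I P2=S P3=S  mem[L0]=28
6. P0: load  L1  bus=[BusRd,Flush]  L1: P0=S P1=S P2=I P3=I  mem[L1]=86
7. P2: store L1 := 27  bus=[BusRdX]  L1: P0=I P1=I P2=M P3=I  mem[L1]=86
8. P2: load  L0  bus=[-]  L0: P0=S P1=I P2=S P3=S  mem[L0]=28
9. P3: store L1 := 39  bus=[BusRdX,Flush]  L1: P0=I P1=I P2=I P3=M  mem[L1]=27
10. P1: store L0 := 59  bus=[BusRdX]  L0: P0=I P1=M P2=I P3=I  mem[L0]=28
11. P2: load  L1  bus=[BusRd,Flush]  L1: P0=I P1=I P2=S P3=S  mem[L1]=39
12. P3: load  L1  bus=[-]  L1: P0=I P1=I P2=S P3=S  mem[L1]=39
13. P2: load  L1  bus=[-]  L1: P0=I P1=I P2=S P3=S  mem[L1]=39
14. P2: store L1 := 45  bus=[BusUpgr]  L1: P0=I P1=I P2=M P3=I  mem[L1]=39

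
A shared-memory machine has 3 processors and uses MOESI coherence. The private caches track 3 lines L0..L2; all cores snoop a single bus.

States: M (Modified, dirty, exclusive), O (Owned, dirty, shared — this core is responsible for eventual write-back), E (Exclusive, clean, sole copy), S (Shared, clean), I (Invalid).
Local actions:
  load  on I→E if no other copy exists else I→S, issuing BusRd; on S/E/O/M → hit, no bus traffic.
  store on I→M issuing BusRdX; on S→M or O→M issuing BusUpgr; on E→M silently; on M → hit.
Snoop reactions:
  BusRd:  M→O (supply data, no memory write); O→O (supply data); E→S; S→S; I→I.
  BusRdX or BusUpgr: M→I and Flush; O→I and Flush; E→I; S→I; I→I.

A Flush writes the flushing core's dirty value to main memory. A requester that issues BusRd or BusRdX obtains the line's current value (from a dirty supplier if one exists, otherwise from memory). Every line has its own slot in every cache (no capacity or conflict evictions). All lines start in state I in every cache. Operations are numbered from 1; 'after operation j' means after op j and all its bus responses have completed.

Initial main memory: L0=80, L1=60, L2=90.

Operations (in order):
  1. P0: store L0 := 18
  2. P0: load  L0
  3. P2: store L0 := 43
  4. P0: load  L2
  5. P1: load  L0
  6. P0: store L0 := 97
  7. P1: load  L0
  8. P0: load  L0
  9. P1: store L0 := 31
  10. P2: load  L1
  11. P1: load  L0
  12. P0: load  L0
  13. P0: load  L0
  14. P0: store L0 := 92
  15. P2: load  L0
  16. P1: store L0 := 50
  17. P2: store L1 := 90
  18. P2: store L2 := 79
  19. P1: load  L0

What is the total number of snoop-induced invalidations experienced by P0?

invalidations = 4

[1] P0: store L0 := 18 | P0:M(18), P1:I, P2:I | bus: BusRdX
[2] P0: load  L0 | P0:M(18), P1:I, P2:I | bus: none
[3] P2: store L0 := 43 | P0:I, P1:I, P2:M(43) | bus: BusRdX,Flush
[4] P0: load  L2 | P0:E(90), P1:I, P2:I | bus: BusRd
[5] P1: load  L0 | P0:I, P1:S(43), P2:O(43) | bus: BusRd
[6] P0: store L0 := 97 | P0:M(97), P1:I, P2:I | bus: BusRdX,Flush
[7] P1: load  L0 | P0:O(97), P1:S(97), P2:I | bus: BusRd
[8] P0: load  L0 | P0:O(97), P1:S(97), P2:I | bus: none
[9] P1: store L0 := 31 | P0:I, P1:M(31), P2:I | bus: BusUpgr,Flush
[10] P2: load  L1 | P0:I, P1:I, P2:E(60) | bus: BusRd
[11] P1: load  L0 | P0:I, P1:M(31), P2:I | bus: none
[12] P0: load  L0 | P0:S(31), P1:O(31), P2:I | bus: BusRd
[13] P0: load  L0 | P0:S(31), P1:O(31), P2:I | bus: none
[14] P0: store L0 := 92 | P0:M(92), P1:I, P2:I | bus: BusUpgr,Flush
[15] P2: load  L0 | P0:O(92), P1:I, P2:S(92) | bus: BusRd
[16] P1: store L0 := 50 | P0:I, P1:M(50), P2:I | bus: BusRdX,Flush
[17] P2: store L1 := 90 | P0:I, P1:I, P2:M(90) | bus: none
[18] P2: store L2 := 79 | P0:I, P1:I, P2:M(79) | bus: BusRdX
[19] P1: load  L0 | P0:I, P1:M(50), P2:I | bus: none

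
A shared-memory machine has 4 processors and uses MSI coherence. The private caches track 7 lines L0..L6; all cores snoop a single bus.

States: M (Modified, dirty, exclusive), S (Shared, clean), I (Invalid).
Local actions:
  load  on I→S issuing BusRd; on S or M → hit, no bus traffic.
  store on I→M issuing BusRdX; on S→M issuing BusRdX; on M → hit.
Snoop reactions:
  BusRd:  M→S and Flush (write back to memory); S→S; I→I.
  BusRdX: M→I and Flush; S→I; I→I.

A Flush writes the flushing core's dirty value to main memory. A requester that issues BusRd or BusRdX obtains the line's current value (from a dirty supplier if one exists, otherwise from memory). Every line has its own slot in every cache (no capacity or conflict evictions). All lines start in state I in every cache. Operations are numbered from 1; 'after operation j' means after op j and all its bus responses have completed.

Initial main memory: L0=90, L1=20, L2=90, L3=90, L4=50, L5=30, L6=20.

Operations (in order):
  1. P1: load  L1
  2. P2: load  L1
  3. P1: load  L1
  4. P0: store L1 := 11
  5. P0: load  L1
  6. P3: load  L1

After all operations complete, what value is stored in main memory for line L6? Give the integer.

[1] P1: load  L1 | P0:I, P1:S(20), P2:I, P3:I | bus: BusRd
[2] P2: load  L1 | P0:I, P1:S(20), P2:S(20), P3:I | bus: BusRd
[3] P1: load  L1 | P0:I, P1:S(20), P2:S(20), P3:I | bus: none
[4] P0: store L1 := 11 | P0:M(11), P1:I, P2:I, P3:I | bus: BusRdX
[5] P0: load  L1 | P0:M(11), P1:I, P2:I, P3:I | bus: none
[6] P3: load  L1 | P0:S(11), P1:I, P2:I, P3:S(11) | bus: BusRd,Flush

memory[L6] = 20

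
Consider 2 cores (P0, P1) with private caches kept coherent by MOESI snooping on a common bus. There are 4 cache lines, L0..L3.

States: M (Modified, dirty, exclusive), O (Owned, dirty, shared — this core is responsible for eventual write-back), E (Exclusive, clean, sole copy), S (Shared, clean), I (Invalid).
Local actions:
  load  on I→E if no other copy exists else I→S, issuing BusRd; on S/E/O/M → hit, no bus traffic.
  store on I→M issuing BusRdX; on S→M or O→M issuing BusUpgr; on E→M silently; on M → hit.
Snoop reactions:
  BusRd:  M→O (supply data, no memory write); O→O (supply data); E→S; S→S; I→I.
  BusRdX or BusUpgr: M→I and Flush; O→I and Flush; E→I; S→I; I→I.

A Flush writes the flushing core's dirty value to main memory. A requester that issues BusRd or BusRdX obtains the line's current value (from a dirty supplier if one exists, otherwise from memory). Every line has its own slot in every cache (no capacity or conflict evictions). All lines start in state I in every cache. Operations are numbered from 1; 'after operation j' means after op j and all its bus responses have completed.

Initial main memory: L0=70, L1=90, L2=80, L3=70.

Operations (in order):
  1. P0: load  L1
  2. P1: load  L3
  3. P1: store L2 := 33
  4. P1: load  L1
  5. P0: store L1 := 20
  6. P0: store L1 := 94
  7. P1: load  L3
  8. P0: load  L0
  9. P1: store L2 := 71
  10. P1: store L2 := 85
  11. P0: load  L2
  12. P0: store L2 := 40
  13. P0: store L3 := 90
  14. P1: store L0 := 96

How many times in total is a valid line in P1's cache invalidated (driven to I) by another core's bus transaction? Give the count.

1. P0: load  L1  bus=[BusRd]  L1: P0=E P1=I  mem[L1]=90
2. P1: load  L3  bus=[BusRd]  L3: P0=I P1=E  mem[L3]=70
3. P1: store L2 := 33  bus=[BusRdX]  L2: P0=I P1=M  mem[L2]=80
4. P1: load  L1  bus=[BusRd]  L1: P0=S P1=S  mem[L1]=90
5. P0: store L1 := 20  bus=[BusUpgr]  L1: P0=M P1=I  mem[L1]=90
6. P0: store L1 := 94  bus=[-]  L1: P0=M P1=I  mem[L1]=90
7. P1: load  L3  bus=[-]  L3: P0=I P1=E  mem[L3]=70
8. P0: load  L0  bus=[BusRd]  L0: P0=E P1=I  mem[L0]=70
9. P1: store L2 := 71  bus=[-]  L2: P0=I P1=M  mem[L2]=80
10. P1: store L2 := 85  bus=[-]  L2: P0=I P1=M  mem[L2]=80
11. P0: load  L2  bus=[BusRd]  L2: P0=S P1=O  mem[L2]=80
12. P0: store L2 := 40  bus=[BusUpgr,Flush]  L2: P0=M P1=I  mem[L2]=85
13. P0: store L3 := 90  bus=[BusRdX]  L3: P0=M P1=I  mem[L3]=70
14. P1: store L0 := 96  bus=[BusRdX]  L0: P0=I P1=M  mem[L0]=70

invalidations = 3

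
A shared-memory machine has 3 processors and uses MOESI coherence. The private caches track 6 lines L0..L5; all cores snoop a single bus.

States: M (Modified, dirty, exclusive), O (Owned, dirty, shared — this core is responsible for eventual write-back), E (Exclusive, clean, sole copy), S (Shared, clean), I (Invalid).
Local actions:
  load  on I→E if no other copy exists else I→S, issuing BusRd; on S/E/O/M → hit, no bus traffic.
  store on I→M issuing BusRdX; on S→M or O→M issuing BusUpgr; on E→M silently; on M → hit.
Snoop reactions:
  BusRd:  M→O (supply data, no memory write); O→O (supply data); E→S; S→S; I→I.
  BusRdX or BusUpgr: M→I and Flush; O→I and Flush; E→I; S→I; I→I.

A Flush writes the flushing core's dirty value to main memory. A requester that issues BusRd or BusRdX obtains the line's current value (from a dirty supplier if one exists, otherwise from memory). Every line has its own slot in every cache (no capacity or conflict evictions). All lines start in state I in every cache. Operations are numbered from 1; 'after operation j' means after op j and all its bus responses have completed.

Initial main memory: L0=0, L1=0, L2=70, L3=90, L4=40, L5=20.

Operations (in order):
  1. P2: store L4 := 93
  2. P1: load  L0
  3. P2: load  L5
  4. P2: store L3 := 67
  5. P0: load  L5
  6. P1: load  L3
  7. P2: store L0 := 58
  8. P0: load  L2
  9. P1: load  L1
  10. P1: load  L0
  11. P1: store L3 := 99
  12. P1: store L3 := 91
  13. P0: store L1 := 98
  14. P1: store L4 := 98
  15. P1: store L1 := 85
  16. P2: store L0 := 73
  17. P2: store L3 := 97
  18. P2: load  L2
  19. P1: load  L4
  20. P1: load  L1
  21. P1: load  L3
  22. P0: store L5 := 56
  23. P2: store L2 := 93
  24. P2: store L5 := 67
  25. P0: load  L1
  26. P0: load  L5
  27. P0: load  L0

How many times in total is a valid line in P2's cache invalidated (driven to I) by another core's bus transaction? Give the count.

invalidations = 3

1. P2: store L4 := 93  bus=[BusRdX]  L4: P0=I P1=I P2=M  mem[L4]=40
2. P1: load  L0  bus=[BusRd]  L0: P0=I P1=E P2=I  mem[L0]=0
3. P2: load  L5  bus=[BusRd]  L5: P0=I P1=I P2=E  mem[L5]=20
4. P2: store L3 := 67  bus=[BusRdX]  L3: P0=I P1=I P2=M  mem[L3]=90
5. P0: load  L5  bus=[BusRd]  L5: P0=S P1=I P2=S  mem[L5]=20
6. P1: load  L3  bus=[BusRd]  L3: P0=I P1=S P2=O  mem[L3]=90
7. P2: store L0 := 58  bus=[BusRdX]  L0: P0=I P1=I P2=M  mem[L0]=0
8. P0: load  L2  bus=[BusRd]  L2: P0=E P1=I P2=I  mem[L2]=70
9. P1: load  L1  bus=[BusRd]  L1: P0=I P1=E P2=I  mem[L1]=0
10. P1: load  L0  bus=[BusRd]  L0: P0=I P1=S P2=O  mem[L0]=0
11. P1: store L3 := 99  bus=[BusUpgr,Flush]  L3: P0=I P1=M P2=I  mem[L3]=67
12. P1: store L3 := 91  bus=[-]  L3: P0=I P1=M P2=I  mem[L3]=67
13. P0: store L1 := 98  bus=[BusRdX]  L1: P0=M P1=I P2=I  mem[L1]=0
14. P1: store L4 := 98  bus=[BusRdX,Flush]  L4: P0=I P1=M P2=I  mem[L4]=93
15. P1: store L1 := 85  bus=[BusRdX,Flush]  L1: P0=I P1=M P2=I  mem[L1]=98
16. P2: store L0 := 73  bus=[BusUpgr]  L0: P0=I P1=I P2=M  mem[L0]=0
17. P2: store L3 := 97  bus=[BusRdX,Flush]  L3: P0=I P1=I P2=M  mem[L3]=91
18. P2: load  L2  bus=[BusRd]  L2: P0=S P1=I P2=S  mem[L2]=70
19. P1: load  L4  bus=[-]  L4: P0=I P1=M P2=I  mem[L4]=93
20. P1: load  L1  bus=[-]  L1: P0=I P1=M P2=I  mem[L1]=98
21. P1: load  L3  bus=[BusRd]  L3: P0=I P1=S P2=O  mem[L3]=91
22. P0: store L5 := 56  bus=[BusUpgr]  L5: P0=M P1=I P2=I  mem[L5]=20
23. P2: store L2 := 93  bus=[BusUpgr]  L2: P0=I P1=I P2=M  mem[L2]=70
24. P2: store L5 := 67  bus=[BusRdX,Flush]  L5: P0=I P1=I P2=M  mem[L5]=56
25. P0: load  L1  bus=[BusRd]  L1: P0=S P1=O P2=I  mem[L1]=98
26. P0: load  L5  bus=[BusRd]  L5: P0=S P1=I P2=O  mem[L5]=56
27. P0: load  L0  bus=[BusRd]  L0: P0=S P1=I P2=O  mem[L0]=0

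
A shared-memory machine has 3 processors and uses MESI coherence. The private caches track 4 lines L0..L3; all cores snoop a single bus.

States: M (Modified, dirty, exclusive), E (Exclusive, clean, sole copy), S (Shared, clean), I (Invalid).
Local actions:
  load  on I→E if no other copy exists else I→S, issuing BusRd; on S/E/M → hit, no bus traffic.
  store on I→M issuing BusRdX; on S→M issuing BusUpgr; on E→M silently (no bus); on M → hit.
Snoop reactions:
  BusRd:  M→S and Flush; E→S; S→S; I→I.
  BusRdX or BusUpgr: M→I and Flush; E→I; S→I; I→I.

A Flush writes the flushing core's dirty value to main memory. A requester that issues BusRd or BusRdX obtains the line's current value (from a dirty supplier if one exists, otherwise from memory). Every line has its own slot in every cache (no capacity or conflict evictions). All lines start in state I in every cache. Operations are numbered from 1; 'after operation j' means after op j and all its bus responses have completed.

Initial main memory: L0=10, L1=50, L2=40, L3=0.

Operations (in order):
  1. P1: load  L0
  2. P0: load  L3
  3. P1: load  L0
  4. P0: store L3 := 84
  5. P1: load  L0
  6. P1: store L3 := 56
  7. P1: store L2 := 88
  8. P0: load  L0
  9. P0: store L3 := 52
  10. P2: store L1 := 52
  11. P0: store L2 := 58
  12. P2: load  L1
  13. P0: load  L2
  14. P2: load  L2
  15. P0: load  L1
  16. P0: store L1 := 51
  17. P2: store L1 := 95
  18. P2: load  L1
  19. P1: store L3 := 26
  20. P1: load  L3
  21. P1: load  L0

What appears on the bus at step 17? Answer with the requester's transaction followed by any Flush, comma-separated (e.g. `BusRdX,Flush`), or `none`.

bus = BusRdX,Flush

  op1 P1: load  L0 → I/E/I on L0; bus BusRd; mem=10
  op2 P0: load  L3 → E/I/I on L3; bus BusRd; mem=0
  op3 P1: load  L0 → I/E/I on L0; bus (none); mem=10
  op4 P0: store L3 := 84 → M/I/I on L3; bus (none); mem=0
  op5 P1: load  L0 → I/E/I on L0; bus (none); mem=10
  op6 P1: store L3 := 56 → I/M/I on L3; bus BusRdX Flush; mem=84
  op7 P1: store L2 := 88 → I/M/I on L2; bus BusRdX; mem=40
  op8 P0: load  L0 → S/S/I on L0; bus BusRd; mem=10
  op9 P0: store L3 := 52 → M/I/I on L3; bus BusRdX Flush; mem=56
  op10 P2: store L1 := 52 → I/I/M on L1; bus BusRdX; mem=50
  op11 P0: store L2 := 58 → M/I/I on L2; bus BusRdX Flush; mem=88
  op12 P2: load  L1 → I/I/M on L1; bus (none); mem=50
  op13 P0: load  L2 → M/I/I on L2; bus (none); mem=88
  op14 P2: load  L2 → S/I/S on L2; bus BusRd Flush; mem=58
  op15 P0: load  L1 → S/I/S on L1; bus BusRd Flush; mem=52
  op16 P0: store L1 := 51 → M/I/I on L1; bus BusUpgr; mem=52
  op17 P2: store L1 := 95 → I/I/M on L1; bus BusRdX Flush; mem=51
  op18 P2: load  L1 → I/I/M on L1; bus (none); mem=51
  op19 P1: store L3 := 26 → I/M/I on L3; bus BusRdX Flush; mem=52
  op20 P1: load  L3 → I/M/I on L3; bus (none); mem=52
  op21 P1: load  L0 → S/S/I on L0; bus (none); mem=10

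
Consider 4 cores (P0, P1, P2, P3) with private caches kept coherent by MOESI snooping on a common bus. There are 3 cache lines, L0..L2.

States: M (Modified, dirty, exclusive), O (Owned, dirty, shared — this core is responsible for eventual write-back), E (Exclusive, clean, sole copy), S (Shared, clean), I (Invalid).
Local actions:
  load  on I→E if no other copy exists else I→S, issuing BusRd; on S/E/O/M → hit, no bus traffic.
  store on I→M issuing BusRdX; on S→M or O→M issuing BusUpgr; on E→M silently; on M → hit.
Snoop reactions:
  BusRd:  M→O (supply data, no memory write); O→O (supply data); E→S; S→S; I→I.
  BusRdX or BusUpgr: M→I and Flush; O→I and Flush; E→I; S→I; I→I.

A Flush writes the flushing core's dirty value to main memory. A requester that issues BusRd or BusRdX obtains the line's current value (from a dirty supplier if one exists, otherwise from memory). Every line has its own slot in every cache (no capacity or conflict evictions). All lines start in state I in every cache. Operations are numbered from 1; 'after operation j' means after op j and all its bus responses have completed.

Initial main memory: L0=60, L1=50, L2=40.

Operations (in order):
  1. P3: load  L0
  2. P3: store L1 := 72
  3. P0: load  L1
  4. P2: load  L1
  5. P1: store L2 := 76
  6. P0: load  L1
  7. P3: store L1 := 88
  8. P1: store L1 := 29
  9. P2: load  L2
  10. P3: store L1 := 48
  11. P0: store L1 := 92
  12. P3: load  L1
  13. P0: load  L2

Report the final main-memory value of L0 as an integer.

memory[L0] = 60

[1] P3: load  L0 | P0:I, P1:I, P2:I, P3:E(60) | bus: BusRd
[2] P3: store L1 := 72 | P0:I, P1:I, P2:I, P3:M(72) | bus: BusRdX
[3] P0: load  L1 | P0:S(72), P1:I, P2:I, P3:O(72) | bus: BusRd
[4] P2: load  L1 | P0:S(72), P1:I, P2:S(72), P3:O(72) | bus: BusRd
[5] P1: store L2 := 76 | P0:I, P1:M(76), P2:I, P3:I | bus: BusRdX
[6] P0: load  L1 | P0:S(72), P1:I, P2:S(72), P3:O(72) | bus: none
[7] P3: store L1 := 88 | P0:I, P1:I, P2:I, P3:M(88) | bus: BusUpgr
[8] P1: store L1 := 29 | P0:I, P1:M(29), P2:I, P3:I | bus: BusRdX,Flush
[9] P2: load  L2 | P0:I, P1:O(76), P2:S(76), P3:I | bus: BusRd
[10] P3: store L1 := 48 | P0:I, P1:I, P2:I, P3:M(48) | bus: BusRdX,Flush
[11] P0: store L1 := 92 | P0:M(92), P1:I, P2:I, P3:I | bus: BusRdX,Flush
[12] P3: load  L1 | P0:O(92), P1:I, P2:I, P3:S(92) | bus: BusRd
[13] P0: load  L2 | P0:S(76), P1:O(76), P2:S(76), P3:I | bus: BusRd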